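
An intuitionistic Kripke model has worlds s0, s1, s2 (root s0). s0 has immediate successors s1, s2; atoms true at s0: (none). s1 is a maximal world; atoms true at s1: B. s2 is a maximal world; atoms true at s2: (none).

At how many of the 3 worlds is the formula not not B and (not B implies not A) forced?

s0: does not force it — s0 does not force not not B and (not B implies not A) since s0 fails not not B.
s1: forces it.
s2: does not force it.
Worlds forcing the formula: {s1}.

1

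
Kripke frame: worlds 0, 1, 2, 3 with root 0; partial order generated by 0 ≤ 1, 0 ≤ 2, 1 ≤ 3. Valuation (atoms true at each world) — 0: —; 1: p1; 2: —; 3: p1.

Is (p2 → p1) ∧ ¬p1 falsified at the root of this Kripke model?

Yes

0 ⊮ (p2 → p1) ∧ ¬p1 since 0 fails ¬p1.
So the root 0 does not force (p2 → p1) ∧ ¬p1; the model is a countermodel.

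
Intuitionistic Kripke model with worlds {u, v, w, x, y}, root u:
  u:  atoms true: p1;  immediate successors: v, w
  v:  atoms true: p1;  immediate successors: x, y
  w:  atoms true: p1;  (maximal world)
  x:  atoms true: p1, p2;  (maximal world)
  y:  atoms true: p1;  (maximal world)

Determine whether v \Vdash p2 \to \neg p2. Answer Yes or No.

No

v \nVdash p2 \to \neg p2: at the accessible world x, x \Vdash p2 but x \nVdash \neg p2.
x \nVdash \neg p2 since x is accessible from x and x \Vdash p2.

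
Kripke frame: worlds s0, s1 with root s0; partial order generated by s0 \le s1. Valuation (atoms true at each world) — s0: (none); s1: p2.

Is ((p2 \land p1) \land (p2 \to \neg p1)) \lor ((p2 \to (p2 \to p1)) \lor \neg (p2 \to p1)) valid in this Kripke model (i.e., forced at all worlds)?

Yes

s0 \Vdash ((p2 \land p1) \land (p2 \to \neg p1)) \lor ((p2 \to (p2 \to p1)) \lor \neg (p2 \to p1)) via the disjunct (p2 \to (p2 \to p1)) \lor \neg (p2 \to p1).
Since the root s0 forces ((p2 \land p1) \land (p2 \to \neg p1)) \lor ((p2 \to (p2 \to p1)) \lor \neg (p2 \to p1)) and forcing is persistent (monotone upward), every world forces it.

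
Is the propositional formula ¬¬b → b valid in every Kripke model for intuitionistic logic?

This is double-negation elimination, which is not intuitionistically valid.
A Kripke countermodel: worlds s0, s1; order generated by s0 ≤ s1; atoms true at each world — s0:{}; s1:{b}.
s0 ⊮ ¬¬b → b: already at s0 itself, s0 ⊩ ¬¬b but s0 ⊮ b.
s0 lacks atom b, so s0 ⊮ b.
So the root s0 does not force the formula.

No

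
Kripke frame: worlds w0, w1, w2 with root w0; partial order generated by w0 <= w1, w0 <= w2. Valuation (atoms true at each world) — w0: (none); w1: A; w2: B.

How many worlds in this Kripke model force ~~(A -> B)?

1

w0: does not force it — w0 ||-/- ~~(A -> B) since w1 is accessible from w0 and w1 ||- ~(A -> B).
w1: does not force it.
w2: forces it.
Worlds forcing the formula: {w2}.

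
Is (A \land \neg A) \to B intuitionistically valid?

Yes

This is an instance of ex falso quodlibet, which is intuitionistically derivable.
No world can force both A and \neg A, so the antecedent A \land \neg A is never forced and the implication holds vacuously at every world.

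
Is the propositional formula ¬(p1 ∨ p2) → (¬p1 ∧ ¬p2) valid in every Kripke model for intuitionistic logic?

This is a constructively valid De Morgan direction (negated disjunction to conjunction of negations), which is intuitionistically derivable.
From ¬(p1 ∨ p2): if p1 held then p1 ∨ p2 would, contradiction — so ¬p1; similarly ¬p2.

Yes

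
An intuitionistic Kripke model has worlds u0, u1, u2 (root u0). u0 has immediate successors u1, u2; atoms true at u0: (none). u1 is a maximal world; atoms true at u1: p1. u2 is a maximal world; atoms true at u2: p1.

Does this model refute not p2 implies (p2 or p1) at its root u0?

Yes

u0 does not force not p2 implies (p2 or p1): already at u0 itself, u0 forces not p2 but u0 does not force p2 or p1.
u0 does not force p2 or p1: neither disjunct is forced at u0.
u0 lacks atom p2, so u0 does not force p2.
So the root u0 does not force not p2 implies (p2 or p1); the model is a countermodel.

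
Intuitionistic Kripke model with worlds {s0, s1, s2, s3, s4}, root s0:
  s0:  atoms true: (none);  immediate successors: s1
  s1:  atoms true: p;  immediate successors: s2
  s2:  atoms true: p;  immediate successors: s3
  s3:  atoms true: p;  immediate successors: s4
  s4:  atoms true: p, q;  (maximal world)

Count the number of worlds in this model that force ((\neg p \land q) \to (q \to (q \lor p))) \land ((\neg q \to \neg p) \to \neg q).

s0: does not force it — s0 \nVdash ((\neg p \land q) \to (q \to (q \lor p))) \land ((\neg q \to \neg p) \to \neg q) since s0 fails (\neg q \to \neg p) \to \neg q.
s1: does not force it — s1 \nVdash ((\neg p \land q) \to (q \to (q \lor p))) \land ((\neg q \to \neg p) \to \neg q) since s1 fails (\neg q \to \neg p) \to \neg q.
s2: does not force it.
s3: does not force it.
s4: does not force it.
Worlds forcing the formula: { }.

0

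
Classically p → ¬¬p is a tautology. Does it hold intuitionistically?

This is double-negation introduction, which is intuitionistically derivable.
If a world forces p then every accessible world forces p (persistence), so none forces ¬p; hence ¬¬p.

Yes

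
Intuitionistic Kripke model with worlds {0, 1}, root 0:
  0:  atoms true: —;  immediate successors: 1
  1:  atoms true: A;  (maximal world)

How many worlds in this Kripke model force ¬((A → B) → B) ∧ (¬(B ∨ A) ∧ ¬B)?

0: does not force it — 0 ⊮ ¬((A → B) → B) ∧ (¬(B ∨ A) ∧ ¬B) since 0 fails ¬((A → B) → B).
1: does not force it.
Worlds forcing the formula: { }.

0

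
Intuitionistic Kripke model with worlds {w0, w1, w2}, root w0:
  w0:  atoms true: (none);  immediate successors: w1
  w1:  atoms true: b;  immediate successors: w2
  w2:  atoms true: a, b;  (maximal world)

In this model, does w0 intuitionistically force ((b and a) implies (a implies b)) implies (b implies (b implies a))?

No

w0 does not force ((b and a) implies (a implies b)) implies (b implies (b implies a)): already at w0 itself, w0 forces (b and a) implies (a implies b) but w0 does not force b implies (b implies a).
w0 does not force b implies (b implies a): at the accessible world w1, w1 forces b but w1 does not force b implies a.
w1 does not force b implies a: already at w1 itself, w1 forces b but w1 does not force a.
w1 lacks atom a, so w1 does not force a.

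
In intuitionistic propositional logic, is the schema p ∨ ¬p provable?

No

This is the law of excluded middle, which is not intuitionistically valid.
A Kripke countermodel: worlds u, v; order generated by u ≤ v; atoms true at each world — u:{}; v:{p}.
u ⊮ p ∨ ¬p: neither disjunct is forced at u.
u lacks atom p, so u ⊮ p.
So the root u does not force the formula.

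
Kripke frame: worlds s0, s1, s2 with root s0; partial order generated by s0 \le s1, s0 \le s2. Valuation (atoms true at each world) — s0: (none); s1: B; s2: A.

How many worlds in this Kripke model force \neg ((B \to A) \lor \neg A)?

0

s0: does not force it — s0 \nVdash \neg ((B \to A) \lor \neg A) since s1 is accessible from s0 and s1 \Vdash (B \to A) \lor \neg A.
s1: does not force it.
s2: does not force it.
Worlds forcing the formula: { }.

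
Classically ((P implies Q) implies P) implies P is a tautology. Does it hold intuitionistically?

This is Peirce's law, which is not intuitionistically valid.
A Kripke countermodel: worlds s0, s1; order generated by s0 <= s1; atoms true at each world — s0:{}; s1:{P}.
s0 does not force ((P implies Q) implies P) implies P: already at s0 itself, s0 forces (P implies Q) implies P but s0 does not force P.
s0 lacks atom P, so s0 does not force P.
So the root s0 does not force the formula.

No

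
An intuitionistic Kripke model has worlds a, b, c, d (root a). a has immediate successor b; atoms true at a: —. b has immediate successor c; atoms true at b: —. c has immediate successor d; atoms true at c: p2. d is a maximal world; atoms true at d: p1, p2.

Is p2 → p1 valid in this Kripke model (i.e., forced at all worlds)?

No

Not every world: a ⊮ p2 → p1.
a ⊮ p2 → p1: at the accessible world c, c ⊩ p2 but c ⊮ p1.
c lacks atom p1, so c ⊮ p1.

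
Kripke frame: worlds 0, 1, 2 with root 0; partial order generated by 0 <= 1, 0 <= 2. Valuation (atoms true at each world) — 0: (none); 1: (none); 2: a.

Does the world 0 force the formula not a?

0 does not force not a since 2 is accessible from 0 and 2 forces a.

No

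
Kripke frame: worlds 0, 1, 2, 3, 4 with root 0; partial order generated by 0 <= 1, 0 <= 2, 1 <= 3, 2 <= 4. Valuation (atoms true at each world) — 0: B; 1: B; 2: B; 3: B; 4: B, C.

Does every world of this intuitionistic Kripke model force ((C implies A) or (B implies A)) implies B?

0 forces ((C implies A) or (B implies A)) implies B: every world accessible from 0 that forces (C implies A) or (B implies A) (namely 1, 3) also forces B.
Since the root 0 forces ((C implies A) or (B implies A)) implies B and forcing is persistent (monotone upward), every world forces it.

Yes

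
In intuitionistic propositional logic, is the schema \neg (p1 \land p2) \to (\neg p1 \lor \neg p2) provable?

This is the constructively invalid direction of De Morgan's law for conjunction, which is not intuitionistically valid.
A Kripke countermodel: worlds s0, s1, s2; order generated by s0 \le s1, s0 \le s2; atoms true at each world — s0:{}; s1:{p1}; s2:{p2}.
s0 \nVdash \neg (p1 \land p2) \to (\neg p1 \lor \neg p2): already at s0 itself, s0 \Vdash \neg (p1 \land p2) but s0 \nVdash \neg p1 \lor \neg p2.
s0 \nVdash \neg p1 \lor \neg p2: neither disjunct is forced at s0.
s0 \nVdash \neg p1 since s1 is accessible from s0 and s1 \Vdash p1.
So the root s0 does not force the formula.

No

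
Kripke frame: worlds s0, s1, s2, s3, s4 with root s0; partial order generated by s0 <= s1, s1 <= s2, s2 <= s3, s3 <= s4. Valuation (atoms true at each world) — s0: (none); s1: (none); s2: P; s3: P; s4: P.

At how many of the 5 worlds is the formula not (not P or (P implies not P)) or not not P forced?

5

s0: forces it.
s1: forces it.
s2: forces it.
s3: forces it.
s4: forces it.
Worlds forcing the formula: {s0, s1, s2, s3, s4}.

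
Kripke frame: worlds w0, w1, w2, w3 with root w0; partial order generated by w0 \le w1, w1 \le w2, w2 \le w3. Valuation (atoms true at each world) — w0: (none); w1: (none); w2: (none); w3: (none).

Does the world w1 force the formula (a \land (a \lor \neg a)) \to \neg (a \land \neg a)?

Yes

w1 \Vdash (a \land (a \lor \neg a)) \to \neg (a \land \neg a) vacuously: no world accessible from w1 forces the antecedent a \land (a \lor \neg a).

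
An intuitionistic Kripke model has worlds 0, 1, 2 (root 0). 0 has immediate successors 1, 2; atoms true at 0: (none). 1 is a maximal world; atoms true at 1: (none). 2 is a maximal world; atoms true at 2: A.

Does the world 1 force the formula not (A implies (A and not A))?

No

1 does not force not (A implies (A and not A)) since 1 is accessible from 1 and 1 forces A implies (A and not A).
1 forces A implies (A and not A) vacuously: no world accessible from 1 forces the antecedent A.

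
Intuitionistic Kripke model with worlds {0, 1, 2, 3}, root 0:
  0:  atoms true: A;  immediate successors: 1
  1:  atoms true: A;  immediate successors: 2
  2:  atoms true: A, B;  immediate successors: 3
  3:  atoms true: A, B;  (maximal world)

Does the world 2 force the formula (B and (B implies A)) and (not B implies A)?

2 forces (B and (B implies A)) and (not B implies A) since 2 forces both conjuncts.

Yes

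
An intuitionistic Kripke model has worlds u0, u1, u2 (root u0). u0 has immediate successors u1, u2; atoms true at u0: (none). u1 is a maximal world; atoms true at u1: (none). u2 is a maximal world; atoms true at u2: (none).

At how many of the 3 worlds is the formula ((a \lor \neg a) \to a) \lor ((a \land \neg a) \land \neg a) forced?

0

u0: does not force it — u0 \nVdash ((a \lor \neg a) \to a) \lor ((a \land \neg a) \land \neg a): neither disjunct is forced at u0.
u1: does not force it.
u2: does not force it.
Worlds forcing the formula: { }.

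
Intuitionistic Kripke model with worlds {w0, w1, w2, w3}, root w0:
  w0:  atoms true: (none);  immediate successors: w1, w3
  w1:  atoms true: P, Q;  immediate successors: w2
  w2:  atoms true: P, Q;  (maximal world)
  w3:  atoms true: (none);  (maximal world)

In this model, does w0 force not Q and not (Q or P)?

w0 does not force not Q and not (Q or P) since w0 fails not Q.

No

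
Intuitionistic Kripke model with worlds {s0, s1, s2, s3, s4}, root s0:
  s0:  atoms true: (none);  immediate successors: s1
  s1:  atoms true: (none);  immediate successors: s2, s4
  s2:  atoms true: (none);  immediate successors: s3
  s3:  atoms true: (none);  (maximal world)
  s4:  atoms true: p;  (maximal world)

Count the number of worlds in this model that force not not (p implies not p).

s0: does not force it — s0 does not force not not (p implies not p) since s4 is accessible from s0 and s4 forces not (p implies not p).
s1: does not force it — s1 does not force not not (p implies not p) since s4 is accessible from s1 and s4 forces not (p implies not p).
s2: forces it.
s3: forces it.
s4: does not force it — s4 does not force not not (p implies not p) since s4 is accessible from s4 and s4 forces not (p implies not p).
Worlds forcing the formula: {s2, s3}.

2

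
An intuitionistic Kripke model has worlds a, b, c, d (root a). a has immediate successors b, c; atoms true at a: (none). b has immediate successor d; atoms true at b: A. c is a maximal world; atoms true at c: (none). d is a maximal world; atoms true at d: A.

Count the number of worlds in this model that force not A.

1

a: does not force it — a does not force not A since b is accessible from a and b forces A.
b: does not force it.
c: forces it.
d: does not force it.
Worlds forcing the formula: {c}.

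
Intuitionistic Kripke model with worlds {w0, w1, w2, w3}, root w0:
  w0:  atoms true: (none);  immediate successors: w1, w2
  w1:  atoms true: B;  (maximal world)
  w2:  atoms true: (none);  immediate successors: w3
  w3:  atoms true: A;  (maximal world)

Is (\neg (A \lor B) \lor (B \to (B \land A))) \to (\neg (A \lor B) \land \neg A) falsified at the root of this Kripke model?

Yes

w0 \nVdash (\neg (A \lor B) \lor (B \to (B \land A))) \to (\neg (A \lor B) \land \neg A): at the accessible world w2, w2 \Vdash \neg (A \lor B) \lor (B \to (B \land A)) but w2 \nVdash \neg (A \lor B) \land \neg A.
w2 \nVdash \neg (A \lor B) \land \neg A since w2 fails \neg (A \lor B).
So the root w0 does not force (\neg (A \lor B) \lor (B \to (B \land A))) \to (\neg (A \lor B) \land \neg A); the model is a countermodel.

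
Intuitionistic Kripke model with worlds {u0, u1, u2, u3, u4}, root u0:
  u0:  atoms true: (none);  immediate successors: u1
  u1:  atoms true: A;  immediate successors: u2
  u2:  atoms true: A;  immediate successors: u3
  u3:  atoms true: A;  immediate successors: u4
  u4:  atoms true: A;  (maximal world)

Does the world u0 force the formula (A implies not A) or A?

u0 does not force (A implies not A) or A: neither disjunct is forced at u0.
u0 does not force A implies not A: at the accessible world u1, u1 forces A but u1 does not force not A.
u1 does not force not A since u1 is accessible from u1 and u1 forces A.

No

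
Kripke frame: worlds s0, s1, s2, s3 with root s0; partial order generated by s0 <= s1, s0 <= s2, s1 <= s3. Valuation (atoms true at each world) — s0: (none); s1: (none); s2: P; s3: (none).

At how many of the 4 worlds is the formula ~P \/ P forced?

s0: does not force it — s0 ||-/- ~P \/ P: neither disjunct is forced at s0.
s1: forces it.
s2: forces it.
s3: forces it.
Worlds forcing the formula: {s1, s2, s3}.

3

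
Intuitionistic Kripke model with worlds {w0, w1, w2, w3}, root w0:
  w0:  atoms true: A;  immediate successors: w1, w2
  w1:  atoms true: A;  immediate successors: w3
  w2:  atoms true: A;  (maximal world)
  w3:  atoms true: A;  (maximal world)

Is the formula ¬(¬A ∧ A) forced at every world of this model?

Yes

w0 ⊩ ¬(¬A ∧ A): no world accessible from w0 forces ¬A ∧ A.
Since the root w0 forces ¬(¬A ∧ A) and forcing is persistent (monotone upward), every world forces it.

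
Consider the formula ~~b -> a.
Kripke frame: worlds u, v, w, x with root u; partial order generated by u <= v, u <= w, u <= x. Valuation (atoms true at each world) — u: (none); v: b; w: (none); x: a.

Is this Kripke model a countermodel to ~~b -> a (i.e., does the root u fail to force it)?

u ||-/- ~~b -> a: at the accessible world v, v ||- ~~b but v ||-/- a.
v lacks atom a, so v ||-/- a.
So the root u does not force ~~b -> a; the model is a countermodel.

Yes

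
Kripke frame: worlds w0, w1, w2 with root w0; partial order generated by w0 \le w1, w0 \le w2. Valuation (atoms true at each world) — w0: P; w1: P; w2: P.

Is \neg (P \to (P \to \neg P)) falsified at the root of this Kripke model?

w0 \Vdash \neg (P \to (P \to \neg P)): no world accessible from w0 forces P \to (P \to \neg P).
So the root w0 forces \neg (P \to (P \to \neg P)); the model is not a countermodel.

No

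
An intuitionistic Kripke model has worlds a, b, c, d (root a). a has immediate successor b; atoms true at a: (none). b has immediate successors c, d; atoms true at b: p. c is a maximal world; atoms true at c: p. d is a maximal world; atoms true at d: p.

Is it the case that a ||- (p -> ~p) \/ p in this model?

No

a ||-/- (p -> ~p) \/ p: neither disjunct is forced at a.
a ||-/- p -> ~p: at the accessible world b, b ||- p but b ||-/- ~p.
b ||-/- ~p since b is accessible from b and b ||- p.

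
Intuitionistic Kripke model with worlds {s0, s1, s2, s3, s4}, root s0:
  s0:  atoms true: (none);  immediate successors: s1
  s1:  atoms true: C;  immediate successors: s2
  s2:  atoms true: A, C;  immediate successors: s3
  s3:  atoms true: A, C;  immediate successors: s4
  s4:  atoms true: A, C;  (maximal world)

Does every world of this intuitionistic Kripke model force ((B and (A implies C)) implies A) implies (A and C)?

No

Not every world: s0 does not force ((B and (A implies C)) implies A) implies (A and C).
s0 does not force ((B and (A implies C)) implies A) implies (A and C): already at s0 itself, s0 forces (B and (A implies C)) implies A but s0 does not force A and C.
s0 does not force A and C since s0 fails A.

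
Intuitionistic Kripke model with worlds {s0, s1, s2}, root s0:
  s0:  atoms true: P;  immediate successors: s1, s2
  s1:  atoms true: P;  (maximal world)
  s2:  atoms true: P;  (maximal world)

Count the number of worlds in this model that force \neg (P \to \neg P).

s0: forces it.
s1: forces it.
s2: forces it.
Worlds forcing the formula: {s0, s1, s2}.

3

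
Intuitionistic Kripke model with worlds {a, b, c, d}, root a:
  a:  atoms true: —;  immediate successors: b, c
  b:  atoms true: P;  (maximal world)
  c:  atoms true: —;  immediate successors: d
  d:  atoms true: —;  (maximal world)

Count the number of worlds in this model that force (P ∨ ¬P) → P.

a: does not force it — a ⊮ (P ∨ ¬P) → P: at the accessible world c, c ⊩ P ∨ ¬P but c ⊮ P.
b: forces it.
c: does not force it — c ⊮ (P ∨ ¬P) → P: already at c itself, c ⊩ P ∨ ¬P but c ⊮ P.
d: does not force it — d ⊮ (P ∨ ¬P) → P: already at d itself, d ⊩ P ∨ ¬P but d ⊮ P.
Worlds forcing the formula: {b}.

1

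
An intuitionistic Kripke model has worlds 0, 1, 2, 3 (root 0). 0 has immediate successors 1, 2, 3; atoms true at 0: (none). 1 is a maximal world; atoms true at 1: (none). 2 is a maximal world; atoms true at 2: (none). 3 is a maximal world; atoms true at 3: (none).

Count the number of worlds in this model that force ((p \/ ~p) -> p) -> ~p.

4

0: forces it.
1: forces it.
2: forces it.
3: forces it.
Worlds forcing the formula: {0, 1, 2, 3}.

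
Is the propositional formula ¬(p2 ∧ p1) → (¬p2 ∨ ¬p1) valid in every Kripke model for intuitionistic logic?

No

This is the constructively invalid direction of De Morgan's law for conjunction, which is not intuitionistically valid.
A Kripke countermodel: worlds w0, w1, w2; order generated by w0 ≤ w1, w0 ≤ w2; atoms true at each world — w0:{}; w1:{p2}; w2:{p1}.
w0 ⊮ ¬(p2 ∧ p1) → (¬p2 ∨ ¬p1): already at w0 itself, w0 ⊩ ¬(p2 ∧ p1) but w0 ⊮ ¬p2 ∨ ¬p1.
w0 ⊮ ¬p2 ∨ ¬p1: neither disjunct is forced at w0.
w0 ⊮ ¬p2 since w1 is accessible from w0 and w1 ⊩ p2.
So the root w0 does not force the formula.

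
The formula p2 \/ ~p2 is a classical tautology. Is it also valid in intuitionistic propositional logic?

No

This is the law of excluded middle, which is not intuitionistically valid.
A Kripke countermodel: worlds w0, w1; order generated by w0 <= w1; atoms true at each world — w0:{}; w1:{p2}.
w0 ||-/- p2 \/ ~p2: neither disjunct is forced at w0.
w0 lacks atom p2, so w0 ||-/- p2.
So the root w0 does not force the formula.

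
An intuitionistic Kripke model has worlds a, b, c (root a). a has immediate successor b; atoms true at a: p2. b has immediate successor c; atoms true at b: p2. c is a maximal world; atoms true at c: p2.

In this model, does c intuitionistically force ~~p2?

c ||- ~~p2: no world accessible from c forces ~p2.

Yes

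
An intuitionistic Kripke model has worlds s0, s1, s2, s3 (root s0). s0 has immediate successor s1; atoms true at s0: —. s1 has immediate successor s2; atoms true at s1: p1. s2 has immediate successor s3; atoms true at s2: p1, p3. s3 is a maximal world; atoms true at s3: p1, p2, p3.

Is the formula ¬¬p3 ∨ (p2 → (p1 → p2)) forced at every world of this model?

s0 ⊩ ¬¬p3 ∨ (p2 → (p1 → p2)) via the disjunct ¬¬p3.
Since the root s0 forces ¬¬p3 ∨ (p2 → (p1 → p2)) and forcing is persistent (monotone upward), every world forces it.

Yes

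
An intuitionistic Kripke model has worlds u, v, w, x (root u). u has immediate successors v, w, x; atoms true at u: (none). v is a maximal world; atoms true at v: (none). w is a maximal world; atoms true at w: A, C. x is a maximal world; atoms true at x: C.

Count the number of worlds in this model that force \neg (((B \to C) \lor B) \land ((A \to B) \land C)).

2

u: does not force it — u \nVdash \neg (((B \to C) \lor B) \land ((A \to B) \land C)) since x is accessible from u and x \Vdash ((B \to C) \lor B) \land ((A \to B) \land C).
v: forces it.
w: forces it.
x: does not force it.
Worlds forcing the formula: {v, w}.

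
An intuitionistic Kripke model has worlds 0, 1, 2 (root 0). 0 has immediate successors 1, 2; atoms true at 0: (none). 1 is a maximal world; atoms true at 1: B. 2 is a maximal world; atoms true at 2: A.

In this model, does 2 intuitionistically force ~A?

No

2 ||-/- ~A since 2 is accessible from 2 and 2 ||- A.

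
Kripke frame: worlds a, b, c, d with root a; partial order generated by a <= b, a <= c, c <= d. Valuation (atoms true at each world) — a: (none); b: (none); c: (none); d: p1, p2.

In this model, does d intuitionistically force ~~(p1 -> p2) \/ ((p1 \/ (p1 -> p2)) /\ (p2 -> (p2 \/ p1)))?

Yes

d ||- ~~(p1 -> p2) \/ ((p1 \/ (p1 -> p2)) /\ (p2 -> (p2 \/ p1))) via the disjunct ~~(p1 -> p2).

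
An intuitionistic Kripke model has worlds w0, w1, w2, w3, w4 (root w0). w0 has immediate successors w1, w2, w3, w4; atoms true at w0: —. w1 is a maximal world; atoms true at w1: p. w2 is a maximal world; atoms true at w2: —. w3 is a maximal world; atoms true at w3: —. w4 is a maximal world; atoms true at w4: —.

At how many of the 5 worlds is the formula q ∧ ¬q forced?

w0: does not force it — w0 ⊮ q ∧ ¬q since w0 fails q.
w1: does not force it — w1 ⊮ q ∧ ¬q since w1 fails q.
w2: does not force it.
w3: does not force it.
w4: does not force it.
Worlds forcing the formula: { }.

0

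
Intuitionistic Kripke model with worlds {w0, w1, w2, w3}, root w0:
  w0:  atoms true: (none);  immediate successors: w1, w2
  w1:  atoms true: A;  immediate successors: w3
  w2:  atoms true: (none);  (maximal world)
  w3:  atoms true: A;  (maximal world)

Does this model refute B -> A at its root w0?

No

w0 ||- B -> A vacuously: no world accessible from w0 forces the antecedent B.
So the root w0 forces B -> A; the model is not a countermodel.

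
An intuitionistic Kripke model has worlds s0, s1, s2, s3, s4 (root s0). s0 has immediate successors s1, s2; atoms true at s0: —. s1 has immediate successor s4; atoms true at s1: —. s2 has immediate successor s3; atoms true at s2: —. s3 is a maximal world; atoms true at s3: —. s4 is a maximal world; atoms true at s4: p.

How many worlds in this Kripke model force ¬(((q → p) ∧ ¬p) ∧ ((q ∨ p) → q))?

2

s0: does not force it — s0 ⊮ ¬(((q → p) ∧ ¬p) ∧ ((q ∨ p) → q)) since s2 is accessible from s0 and s2 ⊩ ((q → p) ∧ ¬p) ∧ ((q ∨ p) → q).
s1: forces it.
s2: does not force it — s2 ⊮ ¬(((q → p) ∧ ¬p) ∧ ((q ∨ p) → q)) since s2 is accessible from s2 and s2 ⊩ ((q → p) ∧ ¬p) ∧ ((q ∨ p) → q).
s3: does not force it.
s4: forces it.
Worlds forcing the formula: {s1, s4}.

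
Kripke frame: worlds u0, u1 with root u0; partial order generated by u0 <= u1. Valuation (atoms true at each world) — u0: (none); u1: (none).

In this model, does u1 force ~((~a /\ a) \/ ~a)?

u1 ||-/- ~((~a /\ a) \/ ~a) since u1 is accessible from u1 and u1 ||- (~a /\ a) \/ ~a.
u1 ||- (~a /\ a) \/ ~a via the disjunct ~a.

No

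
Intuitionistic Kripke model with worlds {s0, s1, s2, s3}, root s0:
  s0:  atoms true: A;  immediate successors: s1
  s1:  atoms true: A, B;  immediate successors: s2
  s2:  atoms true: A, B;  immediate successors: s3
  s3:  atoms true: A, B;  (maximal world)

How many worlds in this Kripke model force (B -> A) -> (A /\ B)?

s0: does not force it — s0 ||-/- (B -> A) -> (A /\ B): already at s0 itself, s0 ||- B -> A but s0 ||-/- A /\ B.
s1: forces it.
s2: forces it.
s3: forces it.
Worlds forcing the formula: {s1, s2, s3}.

3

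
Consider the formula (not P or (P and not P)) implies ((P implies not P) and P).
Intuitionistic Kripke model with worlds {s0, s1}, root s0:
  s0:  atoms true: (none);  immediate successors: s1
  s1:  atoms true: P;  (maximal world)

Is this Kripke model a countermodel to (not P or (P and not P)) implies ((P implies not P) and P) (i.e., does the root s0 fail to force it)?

s0 forces (not P or (P and not P)) implies ((P implies not P) and P) vacuously: no world accessible from s0 forces the antecedent not P or (P and not P).
So the root s0 forces (not P or (P and not P)) implies ((P implies not P) and P); the model is not a countermodel.

No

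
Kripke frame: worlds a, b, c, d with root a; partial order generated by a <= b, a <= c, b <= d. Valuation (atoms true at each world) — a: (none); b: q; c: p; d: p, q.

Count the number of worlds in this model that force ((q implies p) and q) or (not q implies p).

4

a: forces it.
b: forces it.
c: forces it.
d: forces it.
Worlds forcing the formula: {a, b, c, d}.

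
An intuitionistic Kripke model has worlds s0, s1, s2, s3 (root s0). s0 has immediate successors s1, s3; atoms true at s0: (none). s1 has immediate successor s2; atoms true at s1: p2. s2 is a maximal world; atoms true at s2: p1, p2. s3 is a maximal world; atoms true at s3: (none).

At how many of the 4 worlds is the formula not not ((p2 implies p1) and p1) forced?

2

s0: does not force it — s0 does not force not not ((p2 implies p1) and p1) since s3 is accessible from s0 and s3 forces not ((p2 implies p1) and p1).
s1: forces it.
s2: forces it.
s3: does not force it — s3 does not force not not ((p2 implies p1) and p1) since s3 is accessible from s3 and s3 forces not ((p2 implies p1) and p1).
Worlds forcing the formula: {s1, s2}.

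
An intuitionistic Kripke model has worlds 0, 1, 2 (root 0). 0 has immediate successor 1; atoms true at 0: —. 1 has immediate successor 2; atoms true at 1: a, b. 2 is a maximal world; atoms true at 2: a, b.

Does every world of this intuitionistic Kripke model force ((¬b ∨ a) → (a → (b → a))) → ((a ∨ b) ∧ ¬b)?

No

Not every world: 0 ⊮ ((¬b ∨ a) → (a → (b → a))) → ((a ∨ b) ∧ ¬b).
0 ⊮ ((¬b ∨ a) → (a → (b → a))) → ((a ∨ b) ∧ ¬b): already at 0 itself, 0 ⊩ (¬b ∨ a) → (a → (b → a)) but 0 ⊮ (a ∨ b) ∧ ¬b.
0 ⊮ (a ∨ b) ∧ ¬b since 0 fails a ∨ b.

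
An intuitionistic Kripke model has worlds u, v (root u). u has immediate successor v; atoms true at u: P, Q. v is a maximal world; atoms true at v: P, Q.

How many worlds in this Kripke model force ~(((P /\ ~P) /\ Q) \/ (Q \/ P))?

u: does not force it — u ||-/- ~(((P /\ ~P) /\ Q) \/ (Q \/ P)) since u is accessible from u and u ||- ((P /\ ~P) /\ Q) \/ (Q \/ P).
v: does not force it — v ||-/- ~(((P /\ ~P) /\ Q) \/ (Q \/ P)) since v is accessible from v and v ||- ((P /\ ~P) /\ Q) \/ (Q \/ P).
Worlds forcing the formula: { }.

0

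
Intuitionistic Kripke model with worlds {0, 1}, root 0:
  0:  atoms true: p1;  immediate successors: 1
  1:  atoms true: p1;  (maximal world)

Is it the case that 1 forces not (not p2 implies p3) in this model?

Yes

1 forces not (not p2 implies p3): no world accessible from 1 forces not p2 implies p3.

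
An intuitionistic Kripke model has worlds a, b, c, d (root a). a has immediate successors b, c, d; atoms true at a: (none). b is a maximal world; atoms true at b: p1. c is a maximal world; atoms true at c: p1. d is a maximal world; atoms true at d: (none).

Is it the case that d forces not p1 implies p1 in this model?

d does not force not p1 implies p1: already at d itself, d forces not p1 but d does not force p1.
d lacks atom p1, so d does not force p1.

No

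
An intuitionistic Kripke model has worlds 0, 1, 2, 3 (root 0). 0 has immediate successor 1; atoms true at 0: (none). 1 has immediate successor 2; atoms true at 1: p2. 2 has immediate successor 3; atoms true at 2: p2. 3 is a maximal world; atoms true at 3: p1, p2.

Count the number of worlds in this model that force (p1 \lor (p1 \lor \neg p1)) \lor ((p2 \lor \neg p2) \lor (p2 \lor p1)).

3

0: does not force it — 0 \nVdash (p1 \lor (p1 \lor \neg p1)) \lor ((p2 \lor \neg p2) \lor (p2 \lor p1)): neither disjunct is forced at 0.
1: forces it.
2: forces it.
3: forces it.
Worlds forcing the formula: {1, 2, 3}.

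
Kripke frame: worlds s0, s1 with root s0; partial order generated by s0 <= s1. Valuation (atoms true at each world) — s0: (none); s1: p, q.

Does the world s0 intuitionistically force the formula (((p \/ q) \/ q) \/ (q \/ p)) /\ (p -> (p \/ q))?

No

s0 ||-/- (((p \/ q) \/ q) \/ (q \/ p)) /\ (p -> (p \/ q)) since s0 fails ((p \/ q) \/ q) \/ (q \/ p).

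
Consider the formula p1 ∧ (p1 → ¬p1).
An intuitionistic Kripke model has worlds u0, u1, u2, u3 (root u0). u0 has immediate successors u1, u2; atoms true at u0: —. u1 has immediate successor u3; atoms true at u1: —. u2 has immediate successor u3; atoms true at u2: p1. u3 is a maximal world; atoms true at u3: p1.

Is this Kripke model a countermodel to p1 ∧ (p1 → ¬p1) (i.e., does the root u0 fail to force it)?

u0 ⊮ p1 ∧ (p1 → ¬p1) since u0 fails p1.
So the root u0 does not force p1 ∧ (p1 → ¬p1); the model is a countermodel.

Yes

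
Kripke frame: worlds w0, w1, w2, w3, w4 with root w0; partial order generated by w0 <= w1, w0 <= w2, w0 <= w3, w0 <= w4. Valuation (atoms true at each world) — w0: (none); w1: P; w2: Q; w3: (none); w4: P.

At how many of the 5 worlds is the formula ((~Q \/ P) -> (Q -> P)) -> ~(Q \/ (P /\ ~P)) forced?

3

w0: does not force it — w0 ||-/- ((~Q \/ P) -> (Q -> P)) -> ~(Q \/ (P /\ ~P)): already at w0 itself, w0 ||- (~Q \/ P) -> (Q -> P) but w0 ||-/- ~(Q \/ (P /\ ~P)).
w1: forces it.
w2: does not force it.
w3: forces it.
w4: forces it.
Worlds forcing the formula: {w1, w3, w4}.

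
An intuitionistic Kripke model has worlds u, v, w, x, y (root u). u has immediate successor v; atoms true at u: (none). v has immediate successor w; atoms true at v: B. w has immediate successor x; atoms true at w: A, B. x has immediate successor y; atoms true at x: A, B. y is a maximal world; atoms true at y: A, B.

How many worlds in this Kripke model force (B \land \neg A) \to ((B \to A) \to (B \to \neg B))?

5

u: forces it.
v: forces it.
w: forces it.
x: forces it.
y: forces it.
Worlds forcing the formula: {u, v, w, x, y}.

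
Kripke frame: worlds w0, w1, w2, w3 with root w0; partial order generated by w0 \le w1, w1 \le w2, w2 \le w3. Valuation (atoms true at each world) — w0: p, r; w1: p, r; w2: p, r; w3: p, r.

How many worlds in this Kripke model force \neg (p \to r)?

0

w0: does not force it — w0 \nVdash \neg (p \to r) since w0 is accessible from w0 and w0 \Vdash p \to r.
w1: does not force it.
w2: does not force it.
w3: does not force it.
Worlds forcing the formula: { }.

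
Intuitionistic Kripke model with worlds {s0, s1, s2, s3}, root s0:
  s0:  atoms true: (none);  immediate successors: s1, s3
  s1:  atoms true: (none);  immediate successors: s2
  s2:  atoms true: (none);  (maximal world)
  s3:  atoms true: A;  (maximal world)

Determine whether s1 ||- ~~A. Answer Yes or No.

No

s1 ||-/- ~~A since s1 is accessible from s1 and s1 ||- ~A.
s1 ||- ~A: no world accessible from s1 forces A.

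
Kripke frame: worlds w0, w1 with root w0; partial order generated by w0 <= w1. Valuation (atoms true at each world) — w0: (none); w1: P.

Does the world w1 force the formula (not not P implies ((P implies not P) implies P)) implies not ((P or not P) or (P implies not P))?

w1 does not force (not not P implies ((P implies not P) implies P)) implies not ((P or not P) or (P implies not P)): already at w1 itself, w1 forces not not P implies ((P implies not P) implies P) but w1 does not force not ((P or not P) or (P implies not P)).
w1 does not force not ((P or not P) or (P implies not P)) since w1 is accessible from w1 and w1 forces (P or not P) or (P implies not P).
w1 forces (P or not P) or (P implies not P) via the disjunct P or not P.

No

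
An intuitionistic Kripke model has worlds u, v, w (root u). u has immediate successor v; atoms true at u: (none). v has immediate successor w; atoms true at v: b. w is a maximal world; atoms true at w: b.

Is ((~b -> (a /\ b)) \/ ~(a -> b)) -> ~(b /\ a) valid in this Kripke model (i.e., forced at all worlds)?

u ||- ((~b -> (a /\ b)) \/ ~(a -> b)) -> ~(b /\ a): every world accessible from u that forces (~b -> (a /\ b)) \/ ~(a -> b) (namely u, v, w) also forces ~(b /\ a).
Since the root u forces ((~b -> (a /\ b)) \/ ~(a -> b)) -> ~(b /\ a) and forcing is persistent (monotone upward), every world forces it.

Yes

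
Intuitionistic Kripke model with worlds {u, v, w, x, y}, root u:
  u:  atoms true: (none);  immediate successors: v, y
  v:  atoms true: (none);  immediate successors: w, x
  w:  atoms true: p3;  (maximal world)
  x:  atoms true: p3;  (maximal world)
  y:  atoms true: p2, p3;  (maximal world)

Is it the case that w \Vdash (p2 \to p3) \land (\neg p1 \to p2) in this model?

No

w \nVdash (p2 \to p3) \land (\neg p1 \to p2) since w fails \neg p1 \to p2.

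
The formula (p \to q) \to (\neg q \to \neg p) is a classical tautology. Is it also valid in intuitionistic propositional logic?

This is the forward direction of contraposition, which is intuitionistically derivable.
Assume p \to q and \neg q. If p held then q would follow, contradicting \neg q; so \neg p.

Yes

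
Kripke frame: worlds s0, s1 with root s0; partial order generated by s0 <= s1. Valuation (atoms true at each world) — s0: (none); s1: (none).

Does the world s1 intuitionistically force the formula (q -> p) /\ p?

s1 ||-/- (q -> p) /\ p since s1 fails p.

No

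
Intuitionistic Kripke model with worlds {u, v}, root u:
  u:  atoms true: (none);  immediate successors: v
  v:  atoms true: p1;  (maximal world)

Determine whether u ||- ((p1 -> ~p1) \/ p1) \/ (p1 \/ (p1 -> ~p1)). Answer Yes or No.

No

u ||-/- ((p1 -> ~p1) \/ p1) \/ (p1 \/ (p1 -> ~p1)): neither disjunct is forced at u.
u ||-/- (p1 -> ~p1) \/ p1: neither disjunct is forced at u.
u ||-/- p1 -> ~p1: at the accessible world v, v ||- p1 but v ||-/- ~p1.
v ||-/- ~p1 since v is accessible from v and v ||- p1.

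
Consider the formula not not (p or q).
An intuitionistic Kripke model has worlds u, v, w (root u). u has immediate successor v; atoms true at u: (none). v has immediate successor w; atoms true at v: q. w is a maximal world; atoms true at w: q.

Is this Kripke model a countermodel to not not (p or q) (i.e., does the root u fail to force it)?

u forces not not (p or q): no world accessible from u forces not (p or q).
So the root u forces not not (p or q); the model is not a countermodel.

No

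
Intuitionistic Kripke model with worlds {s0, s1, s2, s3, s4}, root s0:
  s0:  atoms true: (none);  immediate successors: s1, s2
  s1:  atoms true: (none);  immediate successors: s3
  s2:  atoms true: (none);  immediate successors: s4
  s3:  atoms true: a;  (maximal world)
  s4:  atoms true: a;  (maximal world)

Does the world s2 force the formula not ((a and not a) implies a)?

s2 does not force not ((a and not a) implies a) since s2 is accessible from s2 and s2 forces (a and not a) implies a.
s2 forces (a and not a) implies a vacuously: no world accessible from s2 forces the antecedent a and not a.

No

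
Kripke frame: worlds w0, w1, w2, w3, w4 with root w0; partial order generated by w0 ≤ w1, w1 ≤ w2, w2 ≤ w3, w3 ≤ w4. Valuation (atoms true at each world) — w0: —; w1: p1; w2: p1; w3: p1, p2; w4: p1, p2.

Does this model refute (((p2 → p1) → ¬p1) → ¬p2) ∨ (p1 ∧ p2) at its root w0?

w0 ⊩ (((p2 → p1) → ¬p1) → ¬p2) ∨ (p1 ∧ p2) via the disjunct ((p2 → p1) → ¬p1) → ¬p2.
So the root w0 forces (((p2 → p1) → ¬p1) → ¬p2) ∨ (p1 ∧ p2); the model is not a countermodel.

No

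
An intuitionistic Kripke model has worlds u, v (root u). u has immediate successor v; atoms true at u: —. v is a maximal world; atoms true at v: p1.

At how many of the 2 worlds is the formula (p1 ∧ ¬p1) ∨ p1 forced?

1

u: does not force it — u ⊮ (p1 ∧ ¬p1) ∨ p1: neither disjunct is forced at u.
v: forces it.
Worlds forcing the formula: {v}.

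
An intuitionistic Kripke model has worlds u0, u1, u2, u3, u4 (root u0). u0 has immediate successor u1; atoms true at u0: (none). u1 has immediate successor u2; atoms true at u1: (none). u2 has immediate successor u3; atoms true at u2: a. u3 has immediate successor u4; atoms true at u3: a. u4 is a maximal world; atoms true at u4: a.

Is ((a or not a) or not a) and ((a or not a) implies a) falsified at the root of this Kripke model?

u0 does not force ((a or not a) or not a) and ((a or not a) implies a) since u0 fails (a or not a) or not a.
So the root u0 does not force ((a or not a) or not a) and ((a or not a) implies a); the model is a countermodel.

Yes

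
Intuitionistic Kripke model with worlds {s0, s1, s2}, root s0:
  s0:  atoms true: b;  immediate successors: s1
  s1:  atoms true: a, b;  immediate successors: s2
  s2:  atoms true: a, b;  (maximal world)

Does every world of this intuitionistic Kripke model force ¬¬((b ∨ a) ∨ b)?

s0 ⊩ ¬¬((b ∨ a) ∨ b): no world accessible from s0 forces ¬((b ∨ a) ∨ b).
Since the root s0 forces ¬¬((b ∨ a) ∨ b) and forcing is persistent (monotone upward), every world forces it.

Yes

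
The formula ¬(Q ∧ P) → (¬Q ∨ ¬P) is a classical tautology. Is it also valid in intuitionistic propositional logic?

This is the constructively invalid direction of De Morgan's law for conjunction, which is not intuitionistically valid.
A Kripke countermodel: worlds s0, s1, s2; order generated by s0 ≤ s1, s0 ≤ s2; atoms true at each world — s0:{}; s1:{Q}; s2:{P}.
s0 ⊮ ¬(Q ∧ P) → (¬Q ∨ ¬P): already at s0 itself, s0 ⊩ ¬(Q ∧ P) but s0 ⊮ ¬Q ∨ ¬P.
s0 ⊮ ¬Q ∨ ¬P: neither disjunct is forced at s0.
s0 ⊮ ¬Q since s1 is accessible from s0 and s1 ⊩ Q.
So the root s0 does not force the formula.

No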